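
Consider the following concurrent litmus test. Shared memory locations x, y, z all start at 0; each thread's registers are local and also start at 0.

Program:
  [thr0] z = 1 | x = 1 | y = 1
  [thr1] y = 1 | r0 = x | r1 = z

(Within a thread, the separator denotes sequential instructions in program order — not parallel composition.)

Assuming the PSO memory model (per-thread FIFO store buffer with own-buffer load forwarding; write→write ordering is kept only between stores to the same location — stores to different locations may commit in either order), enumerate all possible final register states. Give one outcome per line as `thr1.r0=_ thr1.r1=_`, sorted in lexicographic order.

outcome vector order: (thr1.r0,thr1.r1)
|PSO outcomes| = 4

thr1.r0=0 thr1.r1=0
thr1.r0=0 thr1.r1=1
thr1.r0=1 thr1.r1=0
thr1.r0=1 thr1.r1=1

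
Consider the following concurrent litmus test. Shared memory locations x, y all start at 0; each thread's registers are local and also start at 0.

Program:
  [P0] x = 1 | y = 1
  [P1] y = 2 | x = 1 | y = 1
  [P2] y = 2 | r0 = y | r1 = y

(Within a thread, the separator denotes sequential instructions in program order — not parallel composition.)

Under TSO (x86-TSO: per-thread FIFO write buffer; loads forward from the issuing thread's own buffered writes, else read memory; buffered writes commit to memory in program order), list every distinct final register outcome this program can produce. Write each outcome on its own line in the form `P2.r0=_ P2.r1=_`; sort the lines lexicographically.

outcome vector order: (P2.r0,P2.r1)
|TSO outcomes| = 4

P2.r0=1 P2.r1=1
P2.r0=1 P2.r1=2
P2.r0=2 P2.r1=1
P2.r0=2 P2.r1=2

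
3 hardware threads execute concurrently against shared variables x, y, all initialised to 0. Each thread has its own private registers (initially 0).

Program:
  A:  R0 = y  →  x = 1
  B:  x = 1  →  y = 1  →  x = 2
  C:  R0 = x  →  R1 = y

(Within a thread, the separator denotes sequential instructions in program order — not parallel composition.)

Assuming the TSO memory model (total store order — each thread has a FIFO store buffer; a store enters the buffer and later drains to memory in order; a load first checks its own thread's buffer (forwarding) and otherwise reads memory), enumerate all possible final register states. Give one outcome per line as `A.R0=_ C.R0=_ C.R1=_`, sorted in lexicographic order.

outcome vector order: (A.R0,C.R0,C.R1)
|TSO outcomes| = 10

A.R0=0 C.R0=0 C.R1=0
A.R0=0 C.R0=0 C.R1=1
A.R0=0 C.R0=1 C.R1=0
A.R0=0 C.R0=1 C.R1=1
A.R0=0 C.R0=2 C.R1=1
A.R0=1 C.R0=0 C.R1=0
A.R0=1 C.R0=0 C.R1=1
A.R0=1 C.R0=1 C.R1=0
A.R0=1 C.R0=1 C.R1=1
A.R0=1 C.R0=2 C.R1=1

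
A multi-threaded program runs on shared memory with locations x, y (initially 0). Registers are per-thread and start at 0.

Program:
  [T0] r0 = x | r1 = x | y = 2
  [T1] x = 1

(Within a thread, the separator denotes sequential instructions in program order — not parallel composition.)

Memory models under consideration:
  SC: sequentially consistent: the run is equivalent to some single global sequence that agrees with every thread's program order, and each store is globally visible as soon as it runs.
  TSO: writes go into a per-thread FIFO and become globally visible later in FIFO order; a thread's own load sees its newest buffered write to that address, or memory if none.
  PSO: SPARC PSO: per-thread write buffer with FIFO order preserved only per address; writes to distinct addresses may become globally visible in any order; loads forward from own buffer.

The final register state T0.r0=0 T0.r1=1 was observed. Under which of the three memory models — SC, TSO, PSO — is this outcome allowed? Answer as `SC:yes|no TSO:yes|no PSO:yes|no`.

SC:yes TSO:yes PSO:yes

outcome vector order: (T0.r0,T0.r1)
SC (3): <0 0> <0 1> <1 1>
TSO (3): <0 0> <0 1> <1 1>
PSO (3): <0 0> <0 1> <1 1>
target <0 1> ∈ {SC,TSO,PSO}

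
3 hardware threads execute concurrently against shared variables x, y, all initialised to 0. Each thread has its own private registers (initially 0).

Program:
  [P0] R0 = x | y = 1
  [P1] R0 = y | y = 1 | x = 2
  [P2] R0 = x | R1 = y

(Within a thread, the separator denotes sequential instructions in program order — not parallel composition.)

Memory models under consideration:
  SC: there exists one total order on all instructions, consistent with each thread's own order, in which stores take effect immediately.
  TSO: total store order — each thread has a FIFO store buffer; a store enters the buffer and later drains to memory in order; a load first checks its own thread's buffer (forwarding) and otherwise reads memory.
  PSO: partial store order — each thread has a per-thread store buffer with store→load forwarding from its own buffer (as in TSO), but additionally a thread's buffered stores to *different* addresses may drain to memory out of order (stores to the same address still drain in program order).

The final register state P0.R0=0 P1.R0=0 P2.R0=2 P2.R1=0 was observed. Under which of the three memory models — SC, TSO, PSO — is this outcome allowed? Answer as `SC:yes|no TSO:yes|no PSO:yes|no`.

outcome vector order: (P0.R0,P1.R0,P2.R0,P2.R1)
SC: 9 outcomes — {<0 0 0 0>; <0 0 0 1>; <0 0 2 1>; <0 1 0 0>; <0 1 0 1>; <0 1 2 1>; <2 0 0 0>; <2 0 0 1>; <2 0 2 1>}
TSO: 9 outcomes — {<0 0 0 0>; <0 0 0 1>; <0 0 2 1>; <0 1 0 0>; <0 1 0 1>; <0 1 2 1>; <2 0 0 0>; <2 0 0 1>; <2 0 2 1>}
PSO: 11 outcomes — {<0 0 0 0>; <0 0 0 1>; <0 0 2 0>; <0 0 2 1>; <0 1 0 0>; <0 1 0 1>; <0 1 2 1>; <2 0 0 0>; <2 0 0 1>; <2 0 2 0>; <2 0 2 1>}
target <0 0 2 0> ∈ {PSO}

SC:no TSO:no PSO:yes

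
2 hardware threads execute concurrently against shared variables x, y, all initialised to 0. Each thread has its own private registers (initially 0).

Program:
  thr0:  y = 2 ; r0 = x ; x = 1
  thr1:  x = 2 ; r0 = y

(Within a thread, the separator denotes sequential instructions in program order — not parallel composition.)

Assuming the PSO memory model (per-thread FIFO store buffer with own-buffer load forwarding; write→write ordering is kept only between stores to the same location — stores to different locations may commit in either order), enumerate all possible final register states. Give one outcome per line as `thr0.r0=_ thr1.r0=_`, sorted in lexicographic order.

thr0.r0=0 thr1.r0=0
thr0.r0=0 thr1.r0=2
thr0.r0=2 thr1.r0=0
thr0.r0=2 thr1.r0=2

outcome vector order: (thr0.r0,thr1.r0)
|PSO outcomes| = 4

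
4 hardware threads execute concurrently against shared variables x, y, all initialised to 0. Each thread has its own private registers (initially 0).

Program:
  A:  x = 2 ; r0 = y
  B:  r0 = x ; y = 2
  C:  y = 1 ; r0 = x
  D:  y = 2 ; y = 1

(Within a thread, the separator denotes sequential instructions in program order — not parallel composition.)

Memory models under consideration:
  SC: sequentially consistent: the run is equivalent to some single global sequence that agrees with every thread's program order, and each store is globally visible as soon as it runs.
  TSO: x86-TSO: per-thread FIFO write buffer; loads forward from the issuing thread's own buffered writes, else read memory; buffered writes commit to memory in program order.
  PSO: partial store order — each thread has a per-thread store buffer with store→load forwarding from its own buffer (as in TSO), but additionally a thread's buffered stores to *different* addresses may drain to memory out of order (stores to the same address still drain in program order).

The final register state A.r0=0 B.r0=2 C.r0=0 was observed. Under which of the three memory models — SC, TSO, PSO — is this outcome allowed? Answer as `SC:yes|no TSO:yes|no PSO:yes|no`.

outcome vector order: (A.r0,B.r0,C.r0)
[SC] allowed = {(0,0,2), (0,2,2), (1,0,0), (1,0,2), (1,2,0), (1,2,2), (2,0,0), (2,0,2), (2,2,0), (2,2,2)}
[TSO] allowed = {(0,0,0), (0,0,2), (0,2,0), (0,2,2), (1,0,0), (1,0,2), (1,2,0), (1,2,2), (2,0,0), (2,0,2), (2,2,0), (2,2,2)}
[PSO] allowed = {(0,0,0), (0,0,2), (0,2,0), (0,2,2), (1,0,0), (1,0,2), (1,2,0), (1,2,2), (2,0,0), (2,0,2), (2,2,0), (2,2,2)}
target (0,2,0) ∈ {TSO,PSO}

SC:no TSO:yes PSO:yes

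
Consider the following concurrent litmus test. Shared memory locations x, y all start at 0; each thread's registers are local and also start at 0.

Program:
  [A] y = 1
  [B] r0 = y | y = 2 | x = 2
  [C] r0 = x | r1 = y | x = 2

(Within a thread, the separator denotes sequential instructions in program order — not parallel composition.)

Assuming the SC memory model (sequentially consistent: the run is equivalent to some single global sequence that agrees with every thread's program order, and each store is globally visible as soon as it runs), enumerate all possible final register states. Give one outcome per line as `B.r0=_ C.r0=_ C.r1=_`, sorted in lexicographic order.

outcome vector order: (B.r0,C.r0,C.r1)
|SC outcomes| = 9

B.r0=0 C.r0=0 C.r1=0
B.r0=0 C.r0=0 C.r1=1
B.r0=0 C.r0=0 C.r1=2
B.r0=0 C.r0=2 C.r1=1
B.r0=0 C.r0=2 C.r1=2
B.r0=1 C.r0=0 C.r1=0
B.r0=1 C.r0=0 C.r1=1
B.r0=1 C.r0=0 C.r1=2
B.r0=1 C.r0=2 C.r1=2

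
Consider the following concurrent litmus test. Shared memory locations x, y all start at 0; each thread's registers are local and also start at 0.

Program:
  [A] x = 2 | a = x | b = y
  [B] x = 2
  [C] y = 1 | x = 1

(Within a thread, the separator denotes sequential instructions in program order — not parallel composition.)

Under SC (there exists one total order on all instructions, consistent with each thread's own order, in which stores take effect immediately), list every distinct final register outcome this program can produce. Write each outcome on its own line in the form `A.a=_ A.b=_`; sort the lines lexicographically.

A.a=1 A.b=1
A.a=2 A.b=0
A.a=2 A.b=1

outcome vector order: (A.a,A.b)
|SC outcomes| = 3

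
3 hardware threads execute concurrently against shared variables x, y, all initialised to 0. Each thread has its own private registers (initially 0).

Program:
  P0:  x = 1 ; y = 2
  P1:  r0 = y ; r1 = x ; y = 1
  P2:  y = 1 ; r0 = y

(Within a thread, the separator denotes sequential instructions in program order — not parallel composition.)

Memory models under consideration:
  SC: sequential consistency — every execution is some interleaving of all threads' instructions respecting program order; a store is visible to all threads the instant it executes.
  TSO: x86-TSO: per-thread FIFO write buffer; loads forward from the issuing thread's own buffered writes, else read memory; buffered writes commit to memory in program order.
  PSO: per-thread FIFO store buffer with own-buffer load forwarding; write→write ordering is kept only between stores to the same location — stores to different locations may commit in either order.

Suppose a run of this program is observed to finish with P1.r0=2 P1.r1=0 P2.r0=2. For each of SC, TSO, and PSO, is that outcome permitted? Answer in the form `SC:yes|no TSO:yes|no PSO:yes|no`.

SC:no TSO:no PSO:yes

outcome vector order: (P1.r0,P1.r1,P2.r0)
under SC → <0 0 1>; <0 0 2>; <0 1 1>; <0 1 2>; <1 0 1>; <1 0 2>; <1 1 1>; <1 1 2>; <2 1 1>; <2 1 2>
under TSO → <0 0 1>; <0 0 2>; <0 1 1>; <0 1 2>; <1 0 1>; <1 0 2>; <1 1 1>; <1 1 2>; <2 1 1>; <2 1 2>
under PSO → <0 0 1>; <0 0 2>; <0 1 1>; <0 1 2>; <1 0 1>; <1 0 2>; <1 1 1>; <1 1 2>; <2 0 1>; <2 0 2>; <2 1 1>; <2 1 2>
target <2 0 2> ∈ {PSO}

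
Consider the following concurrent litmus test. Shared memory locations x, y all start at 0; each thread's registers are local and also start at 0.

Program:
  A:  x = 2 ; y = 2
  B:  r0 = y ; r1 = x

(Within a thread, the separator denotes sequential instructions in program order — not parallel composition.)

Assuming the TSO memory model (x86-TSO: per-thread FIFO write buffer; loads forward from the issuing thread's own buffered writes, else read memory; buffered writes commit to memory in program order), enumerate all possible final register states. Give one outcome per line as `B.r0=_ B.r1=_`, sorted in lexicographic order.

B.r0=0 B.r1=0
B.r0=0 B.r1=2
B.r0=2 B.r1=2

outcome vector order: (B.r0,B.r1)
|TSO outcomes| = 3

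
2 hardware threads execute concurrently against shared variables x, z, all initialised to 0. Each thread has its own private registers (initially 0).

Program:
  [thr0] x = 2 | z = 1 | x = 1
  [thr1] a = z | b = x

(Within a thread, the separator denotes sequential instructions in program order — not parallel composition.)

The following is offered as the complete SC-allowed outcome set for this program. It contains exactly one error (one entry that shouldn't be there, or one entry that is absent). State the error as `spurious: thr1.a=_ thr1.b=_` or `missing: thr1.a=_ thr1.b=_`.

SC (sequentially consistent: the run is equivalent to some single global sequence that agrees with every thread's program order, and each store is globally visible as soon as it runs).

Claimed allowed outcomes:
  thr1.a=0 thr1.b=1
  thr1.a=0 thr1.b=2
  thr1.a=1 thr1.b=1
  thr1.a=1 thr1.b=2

missing: thr1.a=0 thr1.b=0

outcome vector order: (thr1.a,thr1.b)
under SC → (0,0); (0,1); (0,2); (1,1); (1,2)
SC∖claimed = {(0,0)}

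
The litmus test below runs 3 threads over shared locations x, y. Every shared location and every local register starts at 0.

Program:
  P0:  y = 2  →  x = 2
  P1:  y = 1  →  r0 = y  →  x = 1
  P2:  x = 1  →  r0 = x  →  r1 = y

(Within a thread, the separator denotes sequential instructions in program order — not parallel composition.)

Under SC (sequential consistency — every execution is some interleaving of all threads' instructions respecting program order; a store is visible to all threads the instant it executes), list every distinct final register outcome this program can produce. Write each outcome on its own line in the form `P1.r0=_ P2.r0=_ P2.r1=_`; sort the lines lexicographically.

outcome vector order: (P1.r0,P2.r0,P2.r1)
|SC outcomes| = 9

P1.r0=1 P2.r0=1 P2.r1=0
P1.r0=1 P2.r0=1 P2.r1=1
P1.r0=1 P2.r0=1 P2.r1=2
P1.r0=1 P2.r0=2 P2.r1=1
P1.r0=1 P2.r0=2 P2.r1=2
P1.r0=2 P2.r0=1 P2.r1=0
P1.r0=2 P2.r0=1 P2.r1=1
P1.r0=2 P2.r0=1 P2.r1=2
P1.r0=2 P2.r0=2 P2.r1=2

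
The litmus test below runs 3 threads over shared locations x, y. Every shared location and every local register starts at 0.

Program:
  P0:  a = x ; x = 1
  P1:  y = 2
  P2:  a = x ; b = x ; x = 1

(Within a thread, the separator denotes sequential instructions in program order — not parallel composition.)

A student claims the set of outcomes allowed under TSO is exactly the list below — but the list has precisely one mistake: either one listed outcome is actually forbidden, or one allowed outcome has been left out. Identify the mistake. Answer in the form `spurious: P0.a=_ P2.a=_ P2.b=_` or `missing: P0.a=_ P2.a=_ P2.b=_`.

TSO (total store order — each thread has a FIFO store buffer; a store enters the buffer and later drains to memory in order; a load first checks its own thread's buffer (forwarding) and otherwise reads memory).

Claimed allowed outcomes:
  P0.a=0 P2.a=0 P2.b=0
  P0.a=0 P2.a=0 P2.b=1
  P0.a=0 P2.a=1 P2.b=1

outcome vector order: (P0.a,P2.a,P2.b)
[TSO] allowed = {<0 0 0>, <0 0 1>, <0 1 1>, <1 0 0>}
TSO∖claimed = {<1 0 0>}

missing: P0.a=1 P2.a=0 P2.b=0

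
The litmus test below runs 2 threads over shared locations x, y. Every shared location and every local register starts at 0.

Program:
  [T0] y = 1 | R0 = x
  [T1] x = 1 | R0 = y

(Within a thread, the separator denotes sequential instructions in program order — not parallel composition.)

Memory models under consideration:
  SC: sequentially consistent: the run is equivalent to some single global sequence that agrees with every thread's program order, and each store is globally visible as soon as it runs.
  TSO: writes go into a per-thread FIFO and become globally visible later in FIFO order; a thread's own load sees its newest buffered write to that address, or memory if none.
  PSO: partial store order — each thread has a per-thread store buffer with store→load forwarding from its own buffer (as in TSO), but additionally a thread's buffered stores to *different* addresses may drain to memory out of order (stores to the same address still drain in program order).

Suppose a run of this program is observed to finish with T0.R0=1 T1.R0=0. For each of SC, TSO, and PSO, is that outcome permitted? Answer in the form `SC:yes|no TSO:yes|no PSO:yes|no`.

outcome vector order: (T0.R0,T1.R0)
SC: 3 outcomes — {(0,1), (1,0), (1,1)}
TSO: 4 outcomes — {(0,0), (0,1), (1,0), (1,1)}
PSO: 4 outcomes — {(0,0), (0,1), (1,0), (1,1)}
target (1,0) ∈ {SC,TSO,PSO}

SC:yes TSO:yes PSO:yes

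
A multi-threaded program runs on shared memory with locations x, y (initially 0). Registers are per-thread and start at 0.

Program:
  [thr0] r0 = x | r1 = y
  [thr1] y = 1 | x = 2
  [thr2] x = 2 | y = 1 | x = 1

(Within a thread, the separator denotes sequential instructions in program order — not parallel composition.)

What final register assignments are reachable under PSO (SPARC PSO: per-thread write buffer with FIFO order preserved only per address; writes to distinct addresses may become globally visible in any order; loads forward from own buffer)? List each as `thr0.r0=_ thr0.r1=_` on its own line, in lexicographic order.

outcome vector order: (thr0.r0,thr0.r1)
|PSO outcomes| = 6

thr0.r0=0 thr0.r1=0
thr0.r0=0 thr0.r1=1
thr0.r0=1 thr0.r1=0
thr0.r0=1 thr0.r1=1
thr0.r0=2 thr0.r1=0
thr0.r0=2 thr0.r1=1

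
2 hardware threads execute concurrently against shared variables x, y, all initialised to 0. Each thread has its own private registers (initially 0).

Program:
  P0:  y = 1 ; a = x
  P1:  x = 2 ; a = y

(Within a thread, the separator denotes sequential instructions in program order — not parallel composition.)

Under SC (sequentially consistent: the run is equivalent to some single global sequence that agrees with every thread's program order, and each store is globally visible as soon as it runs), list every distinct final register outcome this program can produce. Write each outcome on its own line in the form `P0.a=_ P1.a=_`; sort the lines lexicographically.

outcome vector order: (P0.a,P1.a)
|SC outcomes| = 3

P0.a=0 P1.a=1
P0.a=2 P1.a=0
P0.a=2 P1.a=1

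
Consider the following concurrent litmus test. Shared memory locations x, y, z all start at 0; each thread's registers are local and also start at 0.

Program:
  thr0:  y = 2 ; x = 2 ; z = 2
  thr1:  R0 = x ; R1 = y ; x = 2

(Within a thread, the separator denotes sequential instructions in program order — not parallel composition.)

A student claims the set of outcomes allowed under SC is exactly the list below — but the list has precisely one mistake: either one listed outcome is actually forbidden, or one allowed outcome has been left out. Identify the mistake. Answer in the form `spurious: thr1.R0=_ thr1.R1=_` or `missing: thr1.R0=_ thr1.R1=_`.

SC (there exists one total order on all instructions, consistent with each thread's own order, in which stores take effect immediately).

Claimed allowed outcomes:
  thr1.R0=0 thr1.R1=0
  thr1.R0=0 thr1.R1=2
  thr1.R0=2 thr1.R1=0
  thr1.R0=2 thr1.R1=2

spurious: thr1.R0=2 thr1.R1=0

outcome vector order: (thr1.R0,thr1.R1)
under SC → <0 0>, <0 2>, <2 2>
claimed∖SC = {<2 0>}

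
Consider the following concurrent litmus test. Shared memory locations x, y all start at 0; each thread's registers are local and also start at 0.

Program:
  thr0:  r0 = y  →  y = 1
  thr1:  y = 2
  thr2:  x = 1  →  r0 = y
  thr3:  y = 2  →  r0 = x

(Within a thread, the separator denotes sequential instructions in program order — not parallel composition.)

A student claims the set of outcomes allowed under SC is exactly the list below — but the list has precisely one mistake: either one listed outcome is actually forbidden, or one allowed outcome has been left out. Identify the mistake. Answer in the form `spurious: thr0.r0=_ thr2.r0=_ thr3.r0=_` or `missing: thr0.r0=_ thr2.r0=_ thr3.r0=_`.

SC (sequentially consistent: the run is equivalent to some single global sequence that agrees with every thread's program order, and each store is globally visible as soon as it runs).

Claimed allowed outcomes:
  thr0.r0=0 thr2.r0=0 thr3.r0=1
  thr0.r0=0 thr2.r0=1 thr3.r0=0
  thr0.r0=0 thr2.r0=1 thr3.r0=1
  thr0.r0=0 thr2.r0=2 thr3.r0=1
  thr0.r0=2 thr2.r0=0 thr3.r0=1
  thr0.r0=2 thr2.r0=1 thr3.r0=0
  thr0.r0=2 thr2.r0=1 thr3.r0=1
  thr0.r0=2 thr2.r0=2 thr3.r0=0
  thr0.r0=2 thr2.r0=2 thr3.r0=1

outcome vector order: (thr0.r0,thr2.r0,thr3.r0)
SC: 10 outcomes — {(0,0,1) (0,1,0) (0,1,1) (0,2,0) (0,2,1) (2,0,1) (2,1,0) (2,1,1) (2,2,0) (2,2,1)}
SC∖claimed = {(0,2,0)}

missing: thr0.r0=0 thr2.r0=2 thr3.r0=0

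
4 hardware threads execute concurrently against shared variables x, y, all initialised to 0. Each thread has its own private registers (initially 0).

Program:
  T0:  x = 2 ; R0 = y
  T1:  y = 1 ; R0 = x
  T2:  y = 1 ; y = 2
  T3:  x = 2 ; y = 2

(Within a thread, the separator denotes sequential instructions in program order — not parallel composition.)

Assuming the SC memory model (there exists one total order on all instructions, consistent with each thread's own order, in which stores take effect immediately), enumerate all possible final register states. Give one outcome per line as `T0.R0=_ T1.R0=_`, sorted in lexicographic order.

outcome vector order: (T0.R0,T1.R0)
|SC outcomes| = 5

T0.R0=0 T1.R0=2
T0.R0=1 T1.R0=0
T0.R0=1 T1.R0=2
T0.R0=2 T1.R0=0
T0.R0=2 T1.R0=2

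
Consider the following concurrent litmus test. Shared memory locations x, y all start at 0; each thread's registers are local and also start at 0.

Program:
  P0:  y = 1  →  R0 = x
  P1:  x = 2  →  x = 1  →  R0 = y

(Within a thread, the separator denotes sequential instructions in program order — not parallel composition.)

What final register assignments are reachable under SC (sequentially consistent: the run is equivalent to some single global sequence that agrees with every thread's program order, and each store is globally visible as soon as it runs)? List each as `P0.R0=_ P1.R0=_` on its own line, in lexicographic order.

P0.R0=0 P1.R0=1
P0.R0=1 P1.R0=0
P0.R0=1 P1.R0=1
P0.R0=2 P1.R0=1

outcome vector order: (P0.R0,P1.R0)
|SC outcomes| = 4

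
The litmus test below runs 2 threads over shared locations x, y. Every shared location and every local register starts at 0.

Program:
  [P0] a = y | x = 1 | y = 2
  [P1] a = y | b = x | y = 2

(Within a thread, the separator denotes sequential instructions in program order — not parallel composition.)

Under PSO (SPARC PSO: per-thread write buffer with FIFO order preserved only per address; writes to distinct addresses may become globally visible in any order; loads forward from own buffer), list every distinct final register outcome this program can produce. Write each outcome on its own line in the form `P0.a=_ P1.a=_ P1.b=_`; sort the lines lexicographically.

P0.a=0 P1.a=0 P1.b=0
P0.a=0 P1.a=0 P1.b=1
P0.a=0 P1.a=2 P1.b=0
P0.a=0 P1.a=2 P1.b=1
P0.a=2 P1.a=0 P1.b=0

outcome vector order: (P0.a,P1.a,P1.b)
|PSO outcomes| = 5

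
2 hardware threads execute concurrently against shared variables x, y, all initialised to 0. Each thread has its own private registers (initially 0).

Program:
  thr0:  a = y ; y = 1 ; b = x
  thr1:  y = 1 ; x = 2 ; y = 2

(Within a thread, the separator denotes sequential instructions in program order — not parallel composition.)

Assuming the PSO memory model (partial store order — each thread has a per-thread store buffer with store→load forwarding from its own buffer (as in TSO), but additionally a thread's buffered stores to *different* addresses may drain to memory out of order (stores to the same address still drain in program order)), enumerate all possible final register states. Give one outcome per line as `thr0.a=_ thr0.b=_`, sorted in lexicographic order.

thr0.a=0 thr0.b=0
thr0.a=0 thr0.b=2
thr0.a=1 thr0.b=0
thr0.a=1 thr0.b=2
thr0.a=2 thr0.b=0
thr0.a=2 thr0.b=2

outcome vector order: (thr0.a,thr0.b)
|PSO outcomes| = 6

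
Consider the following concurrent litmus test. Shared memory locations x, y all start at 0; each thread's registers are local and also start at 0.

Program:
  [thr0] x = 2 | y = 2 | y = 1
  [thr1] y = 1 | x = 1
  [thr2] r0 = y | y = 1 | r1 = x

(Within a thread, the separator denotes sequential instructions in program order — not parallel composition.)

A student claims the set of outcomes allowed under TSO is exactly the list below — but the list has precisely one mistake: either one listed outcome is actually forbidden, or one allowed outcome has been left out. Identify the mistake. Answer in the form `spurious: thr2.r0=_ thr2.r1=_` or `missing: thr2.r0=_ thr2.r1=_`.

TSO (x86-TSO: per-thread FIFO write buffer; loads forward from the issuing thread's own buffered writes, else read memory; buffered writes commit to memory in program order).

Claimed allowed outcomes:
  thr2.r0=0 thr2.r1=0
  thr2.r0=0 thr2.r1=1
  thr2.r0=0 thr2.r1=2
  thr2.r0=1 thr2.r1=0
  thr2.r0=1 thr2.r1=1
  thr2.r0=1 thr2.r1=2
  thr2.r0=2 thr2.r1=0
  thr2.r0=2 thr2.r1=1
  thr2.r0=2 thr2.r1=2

outcome vector order: (thr2.r0,thr2.r1)
TSO (8): 0/0, 0/1, 0/2, 1/0, 1/1, 1/2, 2/1, 2/2
claimed∖TSO = {2/0}

spurious: thr2.r0=2 thr2.r1=0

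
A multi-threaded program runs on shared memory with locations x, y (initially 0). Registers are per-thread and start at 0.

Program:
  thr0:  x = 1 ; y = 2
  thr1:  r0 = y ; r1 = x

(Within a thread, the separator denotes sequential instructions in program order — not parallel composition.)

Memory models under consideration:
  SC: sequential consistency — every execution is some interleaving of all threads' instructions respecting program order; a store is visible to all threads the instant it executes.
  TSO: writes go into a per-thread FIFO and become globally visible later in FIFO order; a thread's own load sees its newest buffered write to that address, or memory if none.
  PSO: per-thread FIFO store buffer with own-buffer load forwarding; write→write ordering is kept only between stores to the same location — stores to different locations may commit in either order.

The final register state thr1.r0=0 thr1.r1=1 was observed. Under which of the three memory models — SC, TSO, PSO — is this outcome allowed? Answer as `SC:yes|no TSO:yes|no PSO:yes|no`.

SC:yes TSO:yes PSO:yes

outcome vector order: (thr1.r0,thr1.r1)
SC (3): 0/0 0/1 2/1
TSO (3): 0/0 0/1 2/1
PSO (4): 0/0 0/1 2/0 2/1
target 0/1 ∈ {SC,TSO,PSO}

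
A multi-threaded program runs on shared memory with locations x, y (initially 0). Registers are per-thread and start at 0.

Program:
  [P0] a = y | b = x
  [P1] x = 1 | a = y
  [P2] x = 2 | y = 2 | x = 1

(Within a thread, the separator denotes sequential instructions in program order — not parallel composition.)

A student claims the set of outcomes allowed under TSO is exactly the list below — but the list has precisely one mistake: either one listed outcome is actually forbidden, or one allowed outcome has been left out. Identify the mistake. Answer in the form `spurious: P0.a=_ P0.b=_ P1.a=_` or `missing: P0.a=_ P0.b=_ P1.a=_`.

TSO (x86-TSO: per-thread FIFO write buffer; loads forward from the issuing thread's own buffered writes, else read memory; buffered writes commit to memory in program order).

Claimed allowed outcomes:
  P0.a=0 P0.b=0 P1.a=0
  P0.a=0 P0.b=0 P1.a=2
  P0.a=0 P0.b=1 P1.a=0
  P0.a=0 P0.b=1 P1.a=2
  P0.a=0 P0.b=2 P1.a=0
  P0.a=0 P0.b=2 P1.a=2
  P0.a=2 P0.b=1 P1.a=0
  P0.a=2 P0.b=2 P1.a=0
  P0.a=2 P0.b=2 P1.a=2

outcome vector order: (P0.a,P0.b,P1.a)
[TSO] allowed = {000; 002; 010; 012; 020; 022; 210; 212; 220; 222}
TSO∖claimed = {212}

missing: P0.a=2 P0.b=1 P1.a=2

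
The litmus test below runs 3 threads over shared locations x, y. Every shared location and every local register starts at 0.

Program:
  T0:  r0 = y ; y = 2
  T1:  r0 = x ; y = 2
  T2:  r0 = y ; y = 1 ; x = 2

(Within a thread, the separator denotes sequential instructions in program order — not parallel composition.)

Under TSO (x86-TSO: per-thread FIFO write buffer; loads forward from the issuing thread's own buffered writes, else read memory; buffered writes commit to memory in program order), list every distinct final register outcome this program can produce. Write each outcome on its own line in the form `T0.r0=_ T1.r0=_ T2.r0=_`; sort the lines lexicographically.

outcome vector order: (T0.r0,T1.r0,T2.r0)
|TSO outcomes| = 10

T0.r0=0 T1.r0=0 T2.r0=0
T0.r0=0 T1.r0=0 T2.r0=2
T0.r0=0 T1.r0=2 T2.r0=0
T0.r0=0 T1.r0=2 T2.r0=2
T0.r0=1 T1.r0=0 T2.r0=0
T0.r0=1 T1.r0=0 T2.r0=2
T0.r0=1 T1.r0=2 T2.r0=0
T0.r0=2 T1.r0=0 T2.r0=0
T0.r0=2 T1.r0=0 T2.r0=2
T0.r0=2 T1.r0=2 T2.r0=0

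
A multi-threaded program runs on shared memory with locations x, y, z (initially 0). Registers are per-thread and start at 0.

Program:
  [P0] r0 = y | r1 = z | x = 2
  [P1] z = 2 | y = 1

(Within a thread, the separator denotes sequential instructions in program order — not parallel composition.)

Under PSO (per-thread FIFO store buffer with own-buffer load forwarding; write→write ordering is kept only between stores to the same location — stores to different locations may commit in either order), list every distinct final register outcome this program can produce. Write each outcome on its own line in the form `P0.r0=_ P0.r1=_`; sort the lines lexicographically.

P0.r0=0 P0.r1=0
P0.r0=0 P0.r1=2
P0.r0=1 P0.r1=0
P0.r0=1 P0.r1=2

outcome vector order: (P0.r0,P0.r1)
|PSO outcomes| = 4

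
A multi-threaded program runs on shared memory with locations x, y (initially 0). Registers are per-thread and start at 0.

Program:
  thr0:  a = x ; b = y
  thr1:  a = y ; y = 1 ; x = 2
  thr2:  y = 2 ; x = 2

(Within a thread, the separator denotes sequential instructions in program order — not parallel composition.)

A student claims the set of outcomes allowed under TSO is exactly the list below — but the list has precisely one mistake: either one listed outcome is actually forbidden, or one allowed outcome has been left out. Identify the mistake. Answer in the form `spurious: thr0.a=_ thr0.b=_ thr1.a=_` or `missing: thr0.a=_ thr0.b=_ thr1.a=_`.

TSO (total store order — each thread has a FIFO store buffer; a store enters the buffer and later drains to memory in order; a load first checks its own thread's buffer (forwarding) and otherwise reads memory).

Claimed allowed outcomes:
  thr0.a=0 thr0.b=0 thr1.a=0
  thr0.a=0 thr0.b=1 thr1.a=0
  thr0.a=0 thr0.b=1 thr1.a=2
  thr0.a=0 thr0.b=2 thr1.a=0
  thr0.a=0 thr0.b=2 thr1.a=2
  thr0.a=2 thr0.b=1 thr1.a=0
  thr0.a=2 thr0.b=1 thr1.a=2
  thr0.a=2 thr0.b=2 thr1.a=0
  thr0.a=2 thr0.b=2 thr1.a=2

missing: thr0.a=0 thr0.b=0 thr1.a=2

outcome vector order: (thr0.a,thr0.b,thr1.a)
[TSO] allowed = {(0,0,0); (0,0,2); (0,1,0); (0,1,2); (0,2,0); (0,2,2); (2,1,0); (2,1,2); (2,2,0); (2,2,2)}
TSO∖claimed = {(0,0,2)}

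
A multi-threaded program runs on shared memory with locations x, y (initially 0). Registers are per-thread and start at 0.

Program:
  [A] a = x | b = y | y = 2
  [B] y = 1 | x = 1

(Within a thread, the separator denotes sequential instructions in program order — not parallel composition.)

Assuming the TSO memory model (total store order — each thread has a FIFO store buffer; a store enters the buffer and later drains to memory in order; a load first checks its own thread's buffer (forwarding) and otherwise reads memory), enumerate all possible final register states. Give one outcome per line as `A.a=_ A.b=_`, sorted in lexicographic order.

outcome vector order: (A.a,A.b)
|TSO outcomes| = 3

A.a=0 A.b=0
A.a=0 A.b=1
A.a=1 A.b=1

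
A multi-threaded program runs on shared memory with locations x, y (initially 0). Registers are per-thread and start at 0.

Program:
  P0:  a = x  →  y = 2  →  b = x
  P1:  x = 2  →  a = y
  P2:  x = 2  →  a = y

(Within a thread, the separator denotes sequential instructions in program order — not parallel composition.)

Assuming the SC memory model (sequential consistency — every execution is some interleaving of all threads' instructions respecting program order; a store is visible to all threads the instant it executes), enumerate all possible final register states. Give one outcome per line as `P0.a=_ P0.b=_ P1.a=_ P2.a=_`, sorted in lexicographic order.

outcome vector order: (P0.a,P0.b,P1.a,P2.a)
|SC outcomes| = 9

P0.a=0 P0.b=0 P1.a=2 P2.a=2
P0.a=0 P0.b=2 P1.a=0 P2.a=0
P0.a=0 P0.b=2 P1.a=0 P2.a=2
P0.a=0 P0.b=2 P1.a=2 P2.a=0
P0.a=0 P0.b=2 P1.a=2 P2.a=2
P0.a=2 P0.b=2 P1.a=0 P2.a=0
P0.a=2 P0.b=2 P1.a=0 P2.a=2
P0.a=2 P0.b=2 P1.a=2 P2.a=0
P0.a=2 P0.b=2 P1.a=2 P2.a=2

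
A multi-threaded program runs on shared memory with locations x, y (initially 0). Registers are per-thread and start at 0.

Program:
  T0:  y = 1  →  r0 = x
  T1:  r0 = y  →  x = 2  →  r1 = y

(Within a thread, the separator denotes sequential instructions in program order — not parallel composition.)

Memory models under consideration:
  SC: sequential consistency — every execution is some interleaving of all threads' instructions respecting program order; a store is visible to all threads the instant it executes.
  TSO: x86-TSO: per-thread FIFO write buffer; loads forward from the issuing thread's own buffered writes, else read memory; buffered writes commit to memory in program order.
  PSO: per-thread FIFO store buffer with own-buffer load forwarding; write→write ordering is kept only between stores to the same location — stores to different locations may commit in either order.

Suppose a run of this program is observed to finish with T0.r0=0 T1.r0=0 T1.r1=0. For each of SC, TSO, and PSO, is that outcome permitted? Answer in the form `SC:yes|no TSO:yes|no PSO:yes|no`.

SC:no TSO:yes PSO:yes

outcome vector order: (T0.r0,T1.r0,T1.r1)
SC (5): 001 011 200 201 211
TSO (6): 000 001 011 200 201 211
PSO (6): 000 001 011 200 201 211
target 000 ∈ {TSO,PSO}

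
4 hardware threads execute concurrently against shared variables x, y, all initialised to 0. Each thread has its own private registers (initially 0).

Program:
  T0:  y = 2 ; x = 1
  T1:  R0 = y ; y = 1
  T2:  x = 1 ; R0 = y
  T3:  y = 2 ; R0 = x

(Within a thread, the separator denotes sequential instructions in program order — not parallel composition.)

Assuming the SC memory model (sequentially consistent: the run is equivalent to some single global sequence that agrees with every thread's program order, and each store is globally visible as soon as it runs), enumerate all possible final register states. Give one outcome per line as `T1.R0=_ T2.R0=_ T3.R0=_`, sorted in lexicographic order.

outcome vector order: (T1.R0,T2.R0,T3.R0)
|SC outcomes| = 10

T1.R0=0 T2.R0=0 T3.R0=1
T1.R0=0 T2.R0=1 T3.R0=0
T1.R0=0 T2.R0=1 T3.R0=1
T1.R0=0 T2.R0=2 T3.R0=0
T1.R0=0 T2.R0=2 T3.R0=1
T1.R0=2 T2.R0=0 T3.R0=1
T1.R0=2 T2.R0=1 T3.R0=0
T1.R0=2 T2.R0=1 T3.R0=1
T1.R0=2 T2.R0=2 T3.R0=0
T1.R0=2 T2.R0=2 T3.R0=1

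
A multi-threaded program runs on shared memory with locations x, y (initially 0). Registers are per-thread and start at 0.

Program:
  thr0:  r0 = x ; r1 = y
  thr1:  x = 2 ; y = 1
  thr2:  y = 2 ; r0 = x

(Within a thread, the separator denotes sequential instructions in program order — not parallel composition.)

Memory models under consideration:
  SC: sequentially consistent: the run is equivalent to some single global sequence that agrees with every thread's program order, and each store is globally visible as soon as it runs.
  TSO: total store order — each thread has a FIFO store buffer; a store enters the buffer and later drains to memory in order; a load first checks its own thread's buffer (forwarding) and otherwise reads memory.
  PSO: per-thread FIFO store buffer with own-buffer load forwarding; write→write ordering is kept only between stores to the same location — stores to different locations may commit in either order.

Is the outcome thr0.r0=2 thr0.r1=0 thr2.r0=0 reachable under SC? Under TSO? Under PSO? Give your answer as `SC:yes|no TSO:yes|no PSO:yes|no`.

SC:no TSO:yes PSO:yes

outcome vector order: (thr0.r0,thr0.r1,thr2.r0)
SC: 11 outcomes — {000; 002; 010; 012; 020; 022; 202; 210; 212; 220; 222}
TSO: 12 outcomes — {000; 002; 010; 012; 020; 022; 200; 202; 210; 212; 220; 222}
PSO: 12 outcomes — {000; 002; 010; 012; 020; 022; 200; 202; 210; 212; 220; 222}
target 200 ∈ {TSO,PSO}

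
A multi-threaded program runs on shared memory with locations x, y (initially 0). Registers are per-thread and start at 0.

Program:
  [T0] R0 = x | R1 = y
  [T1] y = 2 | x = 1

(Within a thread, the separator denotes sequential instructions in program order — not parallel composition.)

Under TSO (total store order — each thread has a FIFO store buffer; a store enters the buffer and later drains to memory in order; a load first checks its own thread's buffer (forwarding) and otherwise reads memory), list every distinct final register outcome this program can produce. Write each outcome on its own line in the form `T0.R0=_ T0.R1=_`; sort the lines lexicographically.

T0.R0=0 T0.R1=0
T0.R0=0 T0.R1=2
T0.R0=1 T0.R1=2

outcome vector order: (T0.R0,T0.R1)
|TSO outcomes| = 3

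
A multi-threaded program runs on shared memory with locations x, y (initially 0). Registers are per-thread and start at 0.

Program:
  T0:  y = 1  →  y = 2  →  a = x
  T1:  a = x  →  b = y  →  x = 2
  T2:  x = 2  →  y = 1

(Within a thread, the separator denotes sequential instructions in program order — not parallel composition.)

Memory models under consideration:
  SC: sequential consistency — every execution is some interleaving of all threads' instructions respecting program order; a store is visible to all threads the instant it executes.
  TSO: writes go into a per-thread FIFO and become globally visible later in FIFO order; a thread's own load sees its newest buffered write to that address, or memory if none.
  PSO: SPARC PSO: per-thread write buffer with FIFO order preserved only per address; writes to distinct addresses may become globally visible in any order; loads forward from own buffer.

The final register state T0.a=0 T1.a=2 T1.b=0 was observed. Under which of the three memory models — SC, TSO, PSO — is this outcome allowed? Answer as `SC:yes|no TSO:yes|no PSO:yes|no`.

outcome vector order: (T0.a,T1.a,T1.b)
under SC → (0,0,0) (0,0,1) (0,0,2) (0,2,1) (0,2,2) (2,0,0) (2,0,1) (2,0,2) (2,2,0) (2,2,1) (2,2,2)
under TSO → (0,0,0) (0,0,1) (0,0,2) (0,2,0) (0,2,1) (0,2,2) (2,0,0) (2,0,1) (2,0,2) (2,2,0) (2,2,1) (2,2,2)
under PSO → (0,0,0) (0,0,1) (0,0,2) (0,2,0) (0,2,1) (0,2,2) (2,0,0) (2,0,1) (2,0,2) (2,2,0) (2,2,1) (2,2,2)
target (0,2,0) ∈ {TSO,PSO}

SC:no TSO:yes PSO:yes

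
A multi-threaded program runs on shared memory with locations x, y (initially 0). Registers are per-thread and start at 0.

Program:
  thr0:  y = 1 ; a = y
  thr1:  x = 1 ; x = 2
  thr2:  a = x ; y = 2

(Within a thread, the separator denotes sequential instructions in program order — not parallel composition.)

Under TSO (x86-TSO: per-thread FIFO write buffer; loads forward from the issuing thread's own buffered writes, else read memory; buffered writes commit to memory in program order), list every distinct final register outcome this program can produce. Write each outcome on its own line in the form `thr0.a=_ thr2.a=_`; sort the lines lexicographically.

thr0.a=1 thr2.a=0
thr0.a=1 thr2.a=1
thr0.a=1 thr2.a=2
thr0.a=2 thr2.a=0
thr0.a=2 thr2.a=1
thr0.a=2 thr2.a=2

outcome vector order: (thr0.a,thr2.a)
|TSO outcomes| = 6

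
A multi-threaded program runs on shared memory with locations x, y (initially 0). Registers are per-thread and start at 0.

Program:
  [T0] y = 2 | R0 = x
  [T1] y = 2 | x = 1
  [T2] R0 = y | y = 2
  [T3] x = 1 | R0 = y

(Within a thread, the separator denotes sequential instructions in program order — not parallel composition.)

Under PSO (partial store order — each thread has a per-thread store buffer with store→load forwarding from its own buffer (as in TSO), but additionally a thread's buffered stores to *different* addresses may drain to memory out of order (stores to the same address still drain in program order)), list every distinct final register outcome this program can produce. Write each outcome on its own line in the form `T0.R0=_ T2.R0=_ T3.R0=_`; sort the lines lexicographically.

T0.R0=0 T2.R0=0 T3.R0=0
T0.R0=0 T2.R0=0 T3.R0=2
T0.R0=0 T2.R0=2 T3.R0=0
T0.R0=0 T2.R0=2 T3.R0=2
T0.R0=1 T2.R0=0 T3.R0=0
T0.R0=1 T2.R0=0 T3.R0=2
T0.R0=1 T2.R0=2 T3.R0=0
T0.R0=1 T2.R0=2 T3.R0=2

outcome vector order: (T0.R0,T2.R0,T3.R0)
|PSO outcomes| = 8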